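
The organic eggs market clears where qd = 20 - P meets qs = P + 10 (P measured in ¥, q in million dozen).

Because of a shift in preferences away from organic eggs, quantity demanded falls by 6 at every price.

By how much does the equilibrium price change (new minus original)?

Solve the original market: 20 - P = P + 10, hence P = 5 and q = 15.
The shock moves the curves to qd = 14 - P and qs = P + 10.
Equate the new curves: 14 - P = P + 10, giving 4 = 2P, P = 2, q = 12.
ΔP = 2 − 5 = -3.

-3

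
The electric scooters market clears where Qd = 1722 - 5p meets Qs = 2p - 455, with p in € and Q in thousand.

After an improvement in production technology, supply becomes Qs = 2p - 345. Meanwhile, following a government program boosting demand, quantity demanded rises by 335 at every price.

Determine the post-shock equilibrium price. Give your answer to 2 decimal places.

343.14

Initially, 1722 - 5p = 2p - 455, so 2177 = 7p and p = 311, Q = 167.
After the shift, demand is Qd = 2057 - 5p and supply is Qs = 2p - 345.
Equate the new curves: 2057 - 5p = 2p - 345, giving 2402 = 7p, p = 2402/7 ≈ 343.1429, Q = 2389/7 ≈ 341.2857.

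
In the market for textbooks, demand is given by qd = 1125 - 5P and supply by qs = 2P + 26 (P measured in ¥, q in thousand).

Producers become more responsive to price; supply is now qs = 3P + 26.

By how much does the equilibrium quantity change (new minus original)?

+98.125

Original equilibrium: 1125 - 5P = 2P + 26 gives 1099 = 7P, so P = 157 and q = 340.
The shock moves the curves to qd = 1125 - 5P and qs = 3P + 26.
New equilibrium: 1125 - 5P = 3P + 26 ⇒ 1099 = 8P ⇒ P = 137.375, q = 438.125.
Δq = 438.125 − 340 = +98.125.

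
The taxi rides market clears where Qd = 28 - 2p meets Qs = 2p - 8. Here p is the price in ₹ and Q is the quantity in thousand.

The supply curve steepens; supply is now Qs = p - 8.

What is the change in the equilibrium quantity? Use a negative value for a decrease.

Solve the original market: 28 - 2p = 2p - 8, hence p = 9 and Q = 10.
After the shift, demand is Qd = 28 - 2p and supply is Qs = p - 8.
Clearing the new market: 28 - 2p = p - 8, so p = 12 and Q = 4.
ΔQ = 4 − 10 = -6.

-6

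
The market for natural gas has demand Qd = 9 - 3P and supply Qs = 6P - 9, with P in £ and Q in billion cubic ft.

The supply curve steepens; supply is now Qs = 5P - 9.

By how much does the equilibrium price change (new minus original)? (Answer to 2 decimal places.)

Solve the original market: 9 - 3P = 6P - 9, hence P = 2 and Q = 3.
With the change applied: demand Qd = 9 - 3P, supply Qs = 5P - 9.
New equilibrium: 9 - 3P = 5P - 9 ⇒ 18 = 8P ⇒ P = 2.25, Q = 2.25.
ΔP = 2.25 − 2 = +0.25.

+0.25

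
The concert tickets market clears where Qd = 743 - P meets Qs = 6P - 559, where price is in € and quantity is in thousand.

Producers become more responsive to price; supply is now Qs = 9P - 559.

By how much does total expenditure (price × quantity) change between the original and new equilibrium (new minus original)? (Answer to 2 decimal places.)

-23815.44

Before the shock: 743 - P = 6P - 559 ⇒ 1302 = 7P ⇒ P = 186, Q = 557.
The new curves are Qd = 743 - P (demand) and Qs = 9P - 559 (supply).
Clearing the new market: 743 - P = 9P - 559, so P = 130.2 and Q = 612.8.
Expenditure moves from 186×557 = 103602 to 130.2×612.8 = 79786.56; change = -23815.44.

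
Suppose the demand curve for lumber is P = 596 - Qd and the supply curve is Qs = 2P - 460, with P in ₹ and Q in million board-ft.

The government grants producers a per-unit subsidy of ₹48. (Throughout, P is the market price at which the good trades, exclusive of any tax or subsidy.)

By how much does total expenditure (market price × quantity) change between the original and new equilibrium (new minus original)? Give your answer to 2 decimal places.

Solve the original market: 596 - P = 2P - 460, hence P = 352 and Q = 244.
Since sellers receive the price plus the subsidy, the effective supply curve becomes Qs = 2P - 364.
Clearing the new market: 596 - P = 2P - 364, so P = 320 and Q = 276.
Expenditure moves from 352×244 = 85888 to 320×276 = 88320; change = +2432.00.

+2432.00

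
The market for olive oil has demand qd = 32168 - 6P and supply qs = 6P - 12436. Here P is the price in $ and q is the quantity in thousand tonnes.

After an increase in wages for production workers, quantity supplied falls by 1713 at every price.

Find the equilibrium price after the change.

3859.75

Initially, 32168 - 6P = 6P - 12436, so 44604 = 12P and P = 3717, q = 9866.
After the shift, demand is qd = 32168 - 6P and supply is qs = 6P - 14149.
Setting them equal: 32168 - 6P = 6P - 14149 → 46317 = 12P, so P = 3859.75 and q = 9009.5.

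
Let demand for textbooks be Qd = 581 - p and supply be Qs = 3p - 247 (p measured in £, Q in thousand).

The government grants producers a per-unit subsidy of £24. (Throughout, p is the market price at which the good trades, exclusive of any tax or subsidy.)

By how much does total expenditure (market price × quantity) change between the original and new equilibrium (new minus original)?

Initially, 581 - p = 3p - 247, so 828 = 4p and p = 207, Q = 374.
Since sellers receive the price plus the subsidy, the effective supply curve becomes Qs = 3p - 175.
Clearing the new market: 581 - p = 3p - 175, so p = 189 and Q = 392.
Expenditure moves from 207×374 = 77418 to 189×392 = 74088; change = -3330.

-3330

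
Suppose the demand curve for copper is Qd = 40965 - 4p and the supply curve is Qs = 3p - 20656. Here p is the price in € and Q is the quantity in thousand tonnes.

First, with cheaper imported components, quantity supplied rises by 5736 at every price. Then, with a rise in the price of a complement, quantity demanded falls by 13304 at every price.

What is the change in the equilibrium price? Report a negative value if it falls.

-2720

Before the shock: 40965 - 4p = 3p - 20656 ⇒ 61621 = 7p ⇒ p = 8803, Q = 5753.
The new curves are Qd = 27661 - 4p (demand) and Qs = 3p - 14920 (supply).
Equate the new curves: 27661 - 4p = 3p - 14920, giving 42581 = 7p, p = 6083, Q = 3329.
Δp = 6083 − 8803 = -2720.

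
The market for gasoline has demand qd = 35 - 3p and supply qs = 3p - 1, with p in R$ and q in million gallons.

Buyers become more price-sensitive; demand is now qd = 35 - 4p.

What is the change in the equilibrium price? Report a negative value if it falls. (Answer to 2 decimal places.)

-0.86

Initially, 35 - 3p = 3p - 1, so 36 = 6p and p = 6, q = 17.
The new curves are qd = 35 - 4p (demand) and qs = 3p - 1 (supply).
Clearing the new market: 35 - 4p = 3p - 1, so p = 36/7 ≈ 5.1429 and q = 101/7 ≈ 14.4286.
Δp = 5.1429 − 6 = -0.86.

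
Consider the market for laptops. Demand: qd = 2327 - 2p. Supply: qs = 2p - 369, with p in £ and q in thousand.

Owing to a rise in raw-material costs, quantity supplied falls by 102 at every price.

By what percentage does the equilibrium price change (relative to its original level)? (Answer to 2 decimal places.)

+3.78

Original equilibrium: 2327 - 2p = 2p - 369 gives 2696 = 4p, so p = 674 and q = 979.
The new curves are qd = 2327 - 2p (demand) and qs = 2p - 471 (supply).
Clearing the new market: 2327 - 2p = 2p - 471, so p = 699.5 and q = 928.
%Δp = (699.5 − 674) / 674 × 100 = +3.78%.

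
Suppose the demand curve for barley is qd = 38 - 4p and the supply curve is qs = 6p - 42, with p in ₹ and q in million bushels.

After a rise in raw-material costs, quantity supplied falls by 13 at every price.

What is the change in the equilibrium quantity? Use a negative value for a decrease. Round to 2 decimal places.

Solve the original market: 38 - 4p = 6p - 42, hence p = 8 and q = 6.
After the shift, demand is qd = 38 - 4p and supply is qs = 6p - 55.
Equate the new curves: 38 - 4p = 6p - 55, giving 93 = 10p, p = 9.3, q = 0.8.
Δq = 0.8 − 6 = -5.20.

-5.20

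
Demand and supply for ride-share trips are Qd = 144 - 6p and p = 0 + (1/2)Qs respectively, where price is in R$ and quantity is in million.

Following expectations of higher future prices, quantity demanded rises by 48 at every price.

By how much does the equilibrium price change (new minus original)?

Original equilibrium: 144 - 6p = 2p gives 144 = 8p, so p = 18 and Q = 36.
The shock moves the curves to Qd = 192 - 6p and Qs = 2p.
New equilibrium: 192 - 6p = 2p ⇒ 192 = 8p ⇒ p = 24, Q = 48.
Δp = 24 − 18 = +6.

+6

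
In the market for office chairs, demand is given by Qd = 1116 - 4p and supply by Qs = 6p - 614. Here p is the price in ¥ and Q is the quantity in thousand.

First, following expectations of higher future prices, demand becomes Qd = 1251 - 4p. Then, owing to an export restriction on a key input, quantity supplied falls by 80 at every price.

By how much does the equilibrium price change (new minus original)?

Before the shock: 1116 - 4p = 6p - 614 ⇒ 1730 = 10p ⇒ p = 173, Q = 424.
After the shift, demand is Qd = 1251 - 4p and supply is Qs = 6p - 694.
Equate the new curves: 1251 - 4p = 6p - 694, giving 1945 = 10p, p = 194.5, Q = 473.
Δp = 194.5 − 173 = +21.5.

+21.5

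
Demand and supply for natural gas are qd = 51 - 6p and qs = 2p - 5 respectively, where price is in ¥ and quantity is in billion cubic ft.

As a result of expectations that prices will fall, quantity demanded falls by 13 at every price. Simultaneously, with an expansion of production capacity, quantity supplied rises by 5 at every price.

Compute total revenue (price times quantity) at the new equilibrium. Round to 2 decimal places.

45.13

Before the shock: 51 - 6p = 2p - 5 ⇒ 56 = 8p ⇒ p = 7, q = 9.
The shock moves the curves to qd = 38 - 6p and qs = 2p.
Equate the new curves: 38 - 6p = 2p, giving 38 = 8p, p = 4.75, q = 9.5.
New expenditure = 4.75 × 9.5 = 45.13.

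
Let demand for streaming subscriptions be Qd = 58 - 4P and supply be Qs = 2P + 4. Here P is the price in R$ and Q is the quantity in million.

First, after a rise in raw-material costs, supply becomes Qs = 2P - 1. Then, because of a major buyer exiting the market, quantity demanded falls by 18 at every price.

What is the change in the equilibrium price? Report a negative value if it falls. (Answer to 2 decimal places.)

-2.17

Initially, 58 - 4P = 2P + 4, so 54 = 6P and P = 9, Q = 22.
With the change applied: demand Qd = 40 - 4P, supply Qs = 2P - 1.
New equilibrium: 40 - 4P = 2P - 1 ⇒ 41 = 6P ⇒ P = 41/6 ≈ 6.8333, Q = 38/3 ≈ 12.6667.
ΔP = 6.8333 − 9 = -2.17.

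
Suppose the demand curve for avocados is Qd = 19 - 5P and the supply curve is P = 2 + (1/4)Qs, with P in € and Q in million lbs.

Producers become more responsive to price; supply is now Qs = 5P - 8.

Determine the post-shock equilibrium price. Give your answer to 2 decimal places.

2.70

Initially, 19 - 5P = 4P - 8, so 27 = 9P and P = 3, Q = 4.
The new curves are Qd = 19 - 5P (demand) and Qs = 5P - 8 (supply).
Equate the new curves: 19 - 5P = 5P - 8, giving 27 = 10P, P = 2.7, Q = 5.5.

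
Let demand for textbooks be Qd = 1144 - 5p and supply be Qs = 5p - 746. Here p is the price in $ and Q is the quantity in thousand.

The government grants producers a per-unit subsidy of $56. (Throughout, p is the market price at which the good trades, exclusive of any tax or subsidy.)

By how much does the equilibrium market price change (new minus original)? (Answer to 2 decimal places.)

-28.00

Solve the original market: 1144 - 5p = 5p - 746, hence p = 189 and Q = 199.
Since sellers receive the price plus the subsidy, the effective supply curve becomes Qs = 5p - 466.
Equate the new curves: 1144 - 5p = 5p - 466, giving 1610 = 10p, p = 161, Q = 339.
Δp = 161 − 189 = -28.00.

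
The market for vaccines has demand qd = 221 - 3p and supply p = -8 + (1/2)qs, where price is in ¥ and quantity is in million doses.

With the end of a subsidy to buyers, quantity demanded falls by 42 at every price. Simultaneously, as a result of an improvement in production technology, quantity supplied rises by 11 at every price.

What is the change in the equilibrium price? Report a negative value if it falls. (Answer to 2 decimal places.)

-10.60

Before the shock: 221 - 3p = 2p + 16 ⇒ 205 = 5p ⇒ p = 41, q = 98.
The new curves are qd = 179 - 3p (demand) and qs = 2p + 27 (supply).
Setting them equal: 179 - 3p = 2p + 27 → 152 = 5p, so p = 30.4 and q = 87.8.
Δp = 30.4 − 41 = -10.60.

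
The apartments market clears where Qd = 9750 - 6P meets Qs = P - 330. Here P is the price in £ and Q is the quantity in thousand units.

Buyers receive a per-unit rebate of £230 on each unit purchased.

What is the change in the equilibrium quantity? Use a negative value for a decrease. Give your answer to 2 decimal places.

Original equilibrium: 9750 - 6P = P - 330 gives 10080 = 7P, so P = 1440 and Q = 1110.
Since buyers' out-of-pocket price is the market price minus the rebate, the effective demand curve becomes Qd = 11130 - 6P.
New equilibrium: 11130 - 6P = P - 330 ⇒ 11460 = 7P ⇒ P = 11460/7 ≈ 1637.1429, Q = 9150/7 ≈ 1307.1429.
ΔQ = 1307.1429 − 1110 = +197.14.

+197.14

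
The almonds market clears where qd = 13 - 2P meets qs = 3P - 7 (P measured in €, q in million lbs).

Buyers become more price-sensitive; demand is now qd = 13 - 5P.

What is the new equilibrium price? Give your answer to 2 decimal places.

2.50

Solve the original market: 13 - 2P = 3P - 7, hence P = 4 and q = 5.
After the shift, demand is qd = 13 - 5P and supply is qs = 3P - 7.
Setting them equal: 13 - 5P = 3P - 7 → 20 = 8P, so P = 2.5 and q = 0.5.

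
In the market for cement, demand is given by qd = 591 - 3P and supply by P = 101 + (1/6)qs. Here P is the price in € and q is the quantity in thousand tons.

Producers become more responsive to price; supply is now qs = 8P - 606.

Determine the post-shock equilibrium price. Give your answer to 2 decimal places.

Solve the original market: 591 - 3P = 6P - 606, hence P = 133 and q = 192.
With the change applied: demand qd = 591 - 3P, supply qs = 8P - 606.
Equate the new curves: 591 - 3P = 8P - 606, giving 1197 = 11P, P = 1197/11 ≈ 108.8182, q = 2910/11 ≈ 264.5455.

108.82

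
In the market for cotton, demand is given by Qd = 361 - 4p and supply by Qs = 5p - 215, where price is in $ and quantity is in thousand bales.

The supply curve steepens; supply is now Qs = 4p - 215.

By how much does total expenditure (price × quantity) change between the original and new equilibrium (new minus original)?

-1464

Before the shock: 361 - 4p = 5p - 215 ⇒ 576 = 9p ⇒ p = 64, Q = 105.
With the change applied: demand Qd = 361 - 4p, supply Qs = 4p - 215.
Clearing the new market: 361 - 4p = 4p - 215, so p = 72 and Q = 73.
Expenditure moves from 64×105 = 6720 to 72×73 = 5256; change = -1464.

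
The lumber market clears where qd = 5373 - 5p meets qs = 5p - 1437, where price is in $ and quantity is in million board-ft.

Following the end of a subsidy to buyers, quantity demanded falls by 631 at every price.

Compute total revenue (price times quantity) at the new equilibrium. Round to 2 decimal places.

1021079.75

Original equilibrium: 5373 - 5p = 5p - 1437 gives 6810 = 10p, so p = 681 and q = 1968.
With the change applied: demand qd = 4742 - 5p, supply qs = 5p - 1437.
Setting them equal: 4742 - 5p = 5p - 1437 → 6179 = 10p, so p = 617.9 and q = 1652.5.
New expenditure = 617.9 × 1652.5 = 1021079.75.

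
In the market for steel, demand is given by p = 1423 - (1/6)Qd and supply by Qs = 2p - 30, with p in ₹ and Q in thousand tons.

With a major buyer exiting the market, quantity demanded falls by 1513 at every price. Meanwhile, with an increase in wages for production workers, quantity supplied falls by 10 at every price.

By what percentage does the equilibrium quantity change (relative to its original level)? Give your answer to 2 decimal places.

-18.26

Initially, 8538 - 6p = 2p - 30, so 8568 = 8p and p = 1071, Q = 2112.
The shock moves the curves to Qd = 7025 - 6p and Qs = 2p - 40.
Clearing the new market: 7025 - 6p = 2p - 40, so p = 883.125 and Q = 1726.25.
%ΔQ = (1726.25 − 2112) / 2112 × 100 = -18.26%.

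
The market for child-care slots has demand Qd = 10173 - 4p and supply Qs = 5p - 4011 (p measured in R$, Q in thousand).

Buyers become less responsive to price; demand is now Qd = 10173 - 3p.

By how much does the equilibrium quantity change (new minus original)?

+985

Initially, 10173 - 4p = 5p - 4011, so 14184 = 9p and p = 1576, Q = 3869.
With the change applied: demand Qd = 10173 - 3p, supply Qs = 5p - 4011.
Setting them equal: 10173 - 3p = 5p - 4011 → 14184 = 8p, so p = 1773 and Q = 4854.
ΔQ = 4854 − 3869 = +985.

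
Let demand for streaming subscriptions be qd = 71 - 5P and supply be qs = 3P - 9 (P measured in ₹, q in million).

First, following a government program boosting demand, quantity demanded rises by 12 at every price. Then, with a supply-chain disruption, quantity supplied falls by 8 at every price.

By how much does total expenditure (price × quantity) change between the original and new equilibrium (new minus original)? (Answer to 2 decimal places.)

+46.25

Solve the original market: 71 - 5P = 3P - 9, hence P = 10 and q = 21.
The shock moves the curves to qd = 83 - 5P and qs = 3P - 17.
Setting them equal: 83 - 5P = 3P - 17 → 100 = 8P, so P = 12.5 and q = 20.5.
Expenditure moves from 10×21 = 210 to 12.5×20.5 = 256.25; change = +46.25.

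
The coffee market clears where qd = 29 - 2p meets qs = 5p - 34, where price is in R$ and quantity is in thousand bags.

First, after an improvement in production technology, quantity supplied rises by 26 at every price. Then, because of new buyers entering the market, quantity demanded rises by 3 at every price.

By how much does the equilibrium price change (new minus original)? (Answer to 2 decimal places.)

Original equilibrium: 29 - 2p = 5p - 34 gives 63 = 7p, so p = 9 and q = 11.
With the change applied: demand qd = 32 - 2p, supply qs = 5p - 8.
Setting them equal: 32 - 2p = 5p - 8 → 40 = 7p, so p = 40/7 ≈ 5.7143 and q = 144/7 ≈ 20.5714.
Δp = 5.7143 − 9 = -3.29.

-3.29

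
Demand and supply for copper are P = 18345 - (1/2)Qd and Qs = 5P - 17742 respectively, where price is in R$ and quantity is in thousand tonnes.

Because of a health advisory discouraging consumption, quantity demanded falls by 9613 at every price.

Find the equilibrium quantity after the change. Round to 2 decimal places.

Solve the original market: 36690 - 2P = 5P - 17742, hence P = 7776 and Q = 21138.
The new curves are Qd = 27077 - 2P (demand) and Qs = 5P - 17742 (supply).
Setting them equal: 27077 - 2P = 5P - 17742 → 44819 = 7P, so P = 44819/7 ≈ 6402.7143 and Q = 99901/7 ≈ 14271.5714.

14271.57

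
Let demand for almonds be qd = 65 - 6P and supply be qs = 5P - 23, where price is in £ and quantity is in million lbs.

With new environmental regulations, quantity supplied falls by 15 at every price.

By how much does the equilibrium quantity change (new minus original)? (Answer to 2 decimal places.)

-8.18

Original equilibrium: 65 - 6P = 5P - 23 gives 88 = 11P, so P = 8 and q = 17.
With the change applied: demand qd = 65 - 6P, supply qs = 5P - 38.
Clearing the new market: 65 - 6P = 5P - 38, so P = 103/11 ≈ 9.3636 and q = 97/11 ≈ 8.8182.
Δq = 8.8182 − 17 = -8.18.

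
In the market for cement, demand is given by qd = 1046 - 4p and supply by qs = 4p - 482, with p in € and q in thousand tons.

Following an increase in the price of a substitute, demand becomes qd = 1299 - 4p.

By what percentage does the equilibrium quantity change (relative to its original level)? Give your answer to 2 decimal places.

Original equilibrium: 1046 - 4p = 4p - 482 gives 1528 = 8p, so p = 191 and q = 282.
With the change applied: demand qd = 1299 - 4p, supply qs = 4p - 482.
Clearing the new market: 1299 - 4p = 4p - 482, so p = 222.625 and q = 408.5.
%Δq = (408.5 − 282) / 282 × 100 = +44.86%.

+44.86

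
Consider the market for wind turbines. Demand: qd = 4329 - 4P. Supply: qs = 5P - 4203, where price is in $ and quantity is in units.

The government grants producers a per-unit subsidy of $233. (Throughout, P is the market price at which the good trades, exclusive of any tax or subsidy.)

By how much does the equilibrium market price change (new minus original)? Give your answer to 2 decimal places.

Original equilibrium: 4329 - 4P = 5P - 4203 gives 8532 = 9P, so P = 948 and q = 537.
Since sellers receive the price plus the subsidy, the effective supply curve becomes qs = 5P - 3038.
New equilibrium: 4329 - 4P = 5P - 3038 ⇒ 7367 = 9P ⇒ P = 7367/9 ≈ 818.5556, q = 9493/9 ≈ 1054.7778.
ΔP = 818.5556 − 948 = -129.44.

-129.44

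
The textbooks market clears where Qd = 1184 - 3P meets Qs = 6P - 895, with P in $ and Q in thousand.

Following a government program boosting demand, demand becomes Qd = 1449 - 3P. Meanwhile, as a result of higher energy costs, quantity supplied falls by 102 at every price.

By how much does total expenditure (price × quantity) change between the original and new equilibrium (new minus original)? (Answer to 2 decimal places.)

+58795.52

Initially, 1184 - 3P = 6P - 895, so 2079 = 9P and P = 231, Q = 491.
With the change applied: demand Qd = 1449 - 3P, supply Qs = 6P - 997.
Setting them equal: 1449 - 3P = 6P - 997 → 2446 = 9P, so P = 2446/9 ≈ 271.7778 and Q = 1901/3 ≈ 633.6667.
Expenditure moves from 231×491 = 113421 to 271.7778×633.6667 = 172216.5185; change = +58795.52.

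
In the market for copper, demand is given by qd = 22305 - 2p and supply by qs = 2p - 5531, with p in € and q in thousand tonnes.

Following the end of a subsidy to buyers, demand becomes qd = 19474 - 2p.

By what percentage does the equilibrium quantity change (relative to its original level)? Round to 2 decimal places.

-16.88

Solve the original market: 22305 - 2p = 2p - 5531, hence p = 6959 and q = 8387.
The shock moves the curves to qd = 19474 - 2p and qs = 2p - 5531.
Clearing the new market: 19474 - 2p = 2p - 5531, so p = 6251.25 and q = 6971.5.
%Δq = (6971.5 − 8387) / 8387 × 100 = -16.88%.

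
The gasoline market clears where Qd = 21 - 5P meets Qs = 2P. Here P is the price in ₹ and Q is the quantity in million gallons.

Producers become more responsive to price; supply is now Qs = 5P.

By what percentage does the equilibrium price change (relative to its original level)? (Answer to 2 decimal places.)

Original equilibrium: 21 - 5P = 2P gives 21 = 7P, so P = 3 and Q = 6.
After the shift, demand is Qd = 21 - 5P and supply is Qs = 5P.
Equate the new curves: 21 - 5P = 5P, giving 21 = 10P, P = 2.1, Q = 10.5.
%ΔP = (2.1 − 3) / 3 × 100 = -30.00%.

-30.00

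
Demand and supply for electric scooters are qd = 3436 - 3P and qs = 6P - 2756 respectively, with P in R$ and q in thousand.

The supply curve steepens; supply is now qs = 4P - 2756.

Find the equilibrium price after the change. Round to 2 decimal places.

Solve the original market: 3436 - 3P = 6P - 2756, hence P = 688 and q = 1372.
The shock moves the curves to qd = 3436 - 3P and qs = 4P - 2756.
Setting them equal: 3436 - 3P = 4P - 2756 → 6192 = 7P, so P = 6192/7 ≈ 884.5714 and q = 5476/7 ≈ 782.2857.

884.57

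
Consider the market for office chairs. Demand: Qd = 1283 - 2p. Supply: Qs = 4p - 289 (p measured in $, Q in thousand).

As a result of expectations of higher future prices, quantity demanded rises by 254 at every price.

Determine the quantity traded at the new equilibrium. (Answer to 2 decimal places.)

Solve the original market: 1283 - 2p = 4p - 289, hence p = 262 and Q = 759.
The shock moves the curves to Qd = 1537 - 2p and Qs = 4p - 289.
Setting them equal: 1537 - 2p = 4p - 289 → 1826 = 6p, so p = 913/3 ≈ 304.3333 and Q = 2785/3 ≈ 928.3333.

928.33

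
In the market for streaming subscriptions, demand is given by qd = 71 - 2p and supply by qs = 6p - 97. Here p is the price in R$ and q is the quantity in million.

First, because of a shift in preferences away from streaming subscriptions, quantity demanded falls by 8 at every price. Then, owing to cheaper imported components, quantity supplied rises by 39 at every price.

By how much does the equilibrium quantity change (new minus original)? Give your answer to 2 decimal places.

+3.75

Original equilibrium: 71 - 2p = 6p - 97 gives 168 = 8p, so p = 21 and q = 29.
With the change applied: demand qd = 63 - 2p, supply qs = 6p - 58.
Clearing the new market: 63 - 2p = 6p - 58, so p = 15.125 and q = 32.75.
Δq = 32.75 − 29 = +3.75.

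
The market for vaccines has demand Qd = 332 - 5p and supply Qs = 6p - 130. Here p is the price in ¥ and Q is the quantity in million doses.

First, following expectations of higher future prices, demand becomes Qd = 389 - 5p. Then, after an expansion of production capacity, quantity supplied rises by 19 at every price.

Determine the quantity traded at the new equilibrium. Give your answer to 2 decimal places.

Solve the original market: 332 - 5p = 6p - 130, hence p = 42 and Q = 122.
After the shift, demand is Qd = 389 - 5p and supply is Qs = 6p - 111.
Equate the new curves: 389 - 5p = 6p - 111, giving 500 = 11p, p = 500/11 ≈ 45.4545, Q = 1779/11 ≈ 161.7273.

161.73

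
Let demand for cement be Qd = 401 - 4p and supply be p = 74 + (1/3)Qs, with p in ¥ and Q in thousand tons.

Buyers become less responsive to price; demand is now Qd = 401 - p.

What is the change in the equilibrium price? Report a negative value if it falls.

Solve the original market: 401 - 4p = 3p - 222, hence p = 89 and Q = 45.
The new curves are Qd = 401 - p (demand) and Qs = 3p - 222 (supply).
Setting them equal: 401 - p = 3p - 222 → 623 = 4p, so p = 155.75 and Q = 245.25.
Δp = 155.75 − 89 = +66.75.

+66.75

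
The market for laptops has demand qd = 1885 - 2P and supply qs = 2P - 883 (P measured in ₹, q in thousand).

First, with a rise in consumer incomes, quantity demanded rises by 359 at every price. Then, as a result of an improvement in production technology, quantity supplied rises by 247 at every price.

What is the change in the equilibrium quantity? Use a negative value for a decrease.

Solve the original market: 1885 - 2P = 2P - 883, hence P = 692 and q = 501.
The new curves are qd = 2244 - 2P (demand) and qs = 2P - 636 (supply).
Clearing the new market: 2244 - 2P = 2P - 636, so P = 720 and q = 804.
Δq = 804 − 501 = +303.

+303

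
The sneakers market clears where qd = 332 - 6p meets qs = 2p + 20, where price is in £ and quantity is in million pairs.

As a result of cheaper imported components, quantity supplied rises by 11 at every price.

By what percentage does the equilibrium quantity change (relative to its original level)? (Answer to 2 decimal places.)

+8.42

Initially, 332 - 6p = 2p + 20, so 312 = 8p and p = 39, q = 98.
With the change applied: demand qd = 332 - 6p, supply qs = 2p + 31.
Equate the new curves: 332 - 6p = 2p + 31, giving 301 = 8p, p = 37.625, q = 106.25.
%Δq = (106.25 − 98) / 98 × 100 = +8.42%.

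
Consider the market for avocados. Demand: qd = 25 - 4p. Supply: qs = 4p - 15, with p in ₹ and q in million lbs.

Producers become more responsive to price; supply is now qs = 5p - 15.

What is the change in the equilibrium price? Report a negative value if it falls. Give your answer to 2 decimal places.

Original equilibrium: 25 - 4p = 4p - 15 gives 40 = 8p, so p = 5 and q = 5.
With the change applied: demand qd = 25 - 4p, supply qs = 5p - 15.
Clearing the new market: 25 - 4p = 5p - 15, so p = 40/9 ≈ 4.4444 and q = 65/9 ≈ 7.2222.
Δp = 4.4444 − 5 = -0.56.

-0.56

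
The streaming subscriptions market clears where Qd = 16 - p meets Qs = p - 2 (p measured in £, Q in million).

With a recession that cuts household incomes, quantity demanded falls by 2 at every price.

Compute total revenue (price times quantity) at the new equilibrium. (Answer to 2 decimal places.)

Initially, 16 - p = p - 2, so 18 = 2p and p = 9, Q = 7.
After the shift, demand is Qd = 14 - p and supply is Qs = p - 2.
Equate the new curves: 14 - p = p - 2, giving 16 = 2p, p = 8, Q = 6.
New expenditure = 8 × 6 = 48.00.

48.00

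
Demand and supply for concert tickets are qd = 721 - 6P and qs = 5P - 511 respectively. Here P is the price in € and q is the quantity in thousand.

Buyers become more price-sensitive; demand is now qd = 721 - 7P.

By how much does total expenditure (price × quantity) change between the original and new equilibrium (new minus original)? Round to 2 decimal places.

Initially, 721 - 6P = 5P - 511, so 1232 = 11P and P = 112, q = 49.
After the shift, demand is qd = 721 - 7P and supply is qs = 5P - 511.
Equate the new curves: 721 - 7P = 5P - 511, giving 1232 = 12P, P = 308/3 ≈ 102.6667, q = 7/3 ≈ 2.3333.
Expenditure moves from 112×49 = 5488 to 102.6667×2.3333 = 239.5556; change = -5248.44.

-5248.44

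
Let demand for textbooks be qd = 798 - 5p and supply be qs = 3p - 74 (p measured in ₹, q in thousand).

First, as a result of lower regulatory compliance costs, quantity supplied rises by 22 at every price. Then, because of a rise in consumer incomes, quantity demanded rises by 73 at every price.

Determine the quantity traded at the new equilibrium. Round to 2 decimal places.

294.13

Initially, 798 - 5p = 3p - 74, so 872 = 8p and p = 109, q = 253.
With the change applied: demand qd = 871 - 5p, supply qs = 3p - 52.
Equate the new curves: 871 - 5p = 3p - 52, giving 923 = 8p, p = 115.375, q = 294.125.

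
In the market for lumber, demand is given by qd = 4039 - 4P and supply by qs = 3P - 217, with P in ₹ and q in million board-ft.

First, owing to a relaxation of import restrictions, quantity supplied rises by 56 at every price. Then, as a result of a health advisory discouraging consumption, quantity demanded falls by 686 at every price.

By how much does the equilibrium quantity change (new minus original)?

Before the shock: 4039 - 4P = 3P - 217 ⇒ 4256 = 7P ⇒ P = 608, q = 1607.
The shock moves the curves to qd = 3353 - 4P and qs = 3P - 161.
Setting them equal: 3353 - 4P = 3P - 161 → 3514 = 7P, so P = 502 and q = 1345.
Δq = 1345 − 1607 = -262.

-262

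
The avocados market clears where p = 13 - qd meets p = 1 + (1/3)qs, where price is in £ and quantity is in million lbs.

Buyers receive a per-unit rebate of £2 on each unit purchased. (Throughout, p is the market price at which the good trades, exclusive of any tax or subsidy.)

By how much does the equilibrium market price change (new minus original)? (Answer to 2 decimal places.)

+0.50

Original equilibrium: 13 - p = 3p - 3 gives 16 = 4p, so p = 4 and q = 9.
Since buyers' out-of-pocket price is the market price minus the rebate, the effective demand curve becomes qd = 15 - p.
Setting them equal: 15 - p = 3p - 3 → 18 = 4p, so p = 4.5 and q = 10.5.
Δp = 4.5 − 4 = +0.50.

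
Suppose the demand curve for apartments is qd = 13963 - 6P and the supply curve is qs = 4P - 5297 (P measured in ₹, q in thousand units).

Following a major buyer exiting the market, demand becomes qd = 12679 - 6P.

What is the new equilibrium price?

1797.6

Initially, 13963 - 6P = 4P - 5297, so 19260 = 10P and P = 1926, q = 2407.
The new curves are qd = 12679 - 6P (demand) and qs = 4P - 5297 (supply).
Setting them equal: 12679 - 6P = 4P - 5297 → 17976 = 10P, so P = 1797.6 and q = 1893.4.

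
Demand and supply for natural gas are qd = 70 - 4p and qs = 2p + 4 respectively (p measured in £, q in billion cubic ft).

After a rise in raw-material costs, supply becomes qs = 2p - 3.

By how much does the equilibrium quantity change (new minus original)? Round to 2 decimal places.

Original equilibrium: 70 - 4p = 2p + 4 gives 66 = 6p, so p = 11 and q = 26.
With the change applied: demand qd = 70 - 4p, supply qs = 2p - 3.
Setting them equal: 70 - 4p = 2p - 3 → 73 = 6p, so p = 73/6 ≈ 12.1667 and q = 64/3 ≈ 21.3333.
Δq = 21.3333 − 26 = -4.67.

-4.67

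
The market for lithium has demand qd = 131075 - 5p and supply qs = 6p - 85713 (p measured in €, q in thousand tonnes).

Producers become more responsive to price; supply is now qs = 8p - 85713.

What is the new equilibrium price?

16676

Solve the original market: 131075 - 5p = 6p - 85713, hence p = 19708 and q = 32535.
With the change applied: demand qd = 131075 - 5p, supply qs = 8p - 85713.
Clearing the new market: 131075 - 5p = 8p - 85713, so p = 16676 and q = 47695.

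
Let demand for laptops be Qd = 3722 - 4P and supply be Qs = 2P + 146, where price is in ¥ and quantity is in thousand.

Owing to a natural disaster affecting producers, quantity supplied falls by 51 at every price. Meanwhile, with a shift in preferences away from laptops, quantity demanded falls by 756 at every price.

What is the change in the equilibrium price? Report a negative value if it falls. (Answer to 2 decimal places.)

Before the shock: 3722 - 4P = 2P + 146 ⇒ 3576 = 6P ⇒ P = 596, Q = 1338.
After the shift, demand is Qd = 2966 - 4P and supply is Qs = 2P + 95.
New equilibrium: 2966 - 4P = 2P + 95 ⇒ 2871 = 6P ⇒ P = 478.5, Q = 1052.
ΔP = 478.5 − 596 = -117.50.

-117.50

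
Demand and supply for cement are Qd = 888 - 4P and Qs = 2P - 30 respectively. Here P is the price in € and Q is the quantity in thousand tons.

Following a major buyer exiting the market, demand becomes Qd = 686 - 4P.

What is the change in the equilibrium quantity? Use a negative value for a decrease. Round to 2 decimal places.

Initially, 888 - 4P = 2P - 30, so 918 = 6P and P = 153, Q = 276.
With the change applied: demand Qd = 686 - 4P, supply Qs = 2P - 30.
Clearing the new market: 686 - 4P = 2P - 30, so P = 358/3 ≈ 119.3333 and Q = 626/3 ≈ 208.6667.
ΔQ = 208.6667 − 276 = -67.33.

-67.33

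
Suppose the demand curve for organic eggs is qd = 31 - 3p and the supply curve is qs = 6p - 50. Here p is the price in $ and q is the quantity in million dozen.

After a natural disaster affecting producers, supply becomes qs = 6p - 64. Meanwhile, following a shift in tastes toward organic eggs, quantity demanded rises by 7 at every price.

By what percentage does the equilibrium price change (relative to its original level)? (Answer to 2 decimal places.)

Original equilibrium: 31 - 3p = 6p - 50 gives 81 = 9p, so p = 9 and q = 4.
After the shift, demand is qd = 38 - 3p and supply is qs = 6p - 64.
New equilibrium: 38 - 3p = 6p - 64 ⇒ 102 = 9p ⇒ p = 34/3 ≈ 11.3333, q = 4.
%Δp = (11.3333 − 9) / 9 × 100 = +25.93%.

+25.93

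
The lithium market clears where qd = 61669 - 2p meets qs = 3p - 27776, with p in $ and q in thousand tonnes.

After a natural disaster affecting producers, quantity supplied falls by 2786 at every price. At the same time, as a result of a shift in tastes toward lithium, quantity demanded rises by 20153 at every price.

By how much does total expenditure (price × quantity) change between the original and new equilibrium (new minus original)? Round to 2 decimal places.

Original equilibrium: 61669 - 2p = 3p - 27776 gives 89445 = 5p, so p = 17889 and q = 25891.
The shock moves the curves to qd = 81822 - 2p and qs = 3p - 30562.
New equilibrium: 81822 - 2p = 3p - 30562 ⇒ 112384 = 5p ⇒ p = 22476.8, q = 36868.4.
Expenditure moves from 17889×25891 = 463164099 to 22476.8×36868.4 = 828683653.12; change = +365519554.12.

+365519554.12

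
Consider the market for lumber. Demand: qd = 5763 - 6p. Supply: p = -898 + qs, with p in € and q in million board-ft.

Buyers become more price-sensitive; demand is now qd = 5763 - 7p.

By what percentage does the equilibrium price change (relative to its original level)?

Solve the original market: 5763 - 6p = p + 898, hence p = 695 and q = 1593.
The shock moves the curves to qd = 5763 - 7p and qs = p + 898.
New equilibrium: 5763 - 7p = p + 898 ⇒ 4865 = 8p ⇒ p = 608.125, q = 1506.125.
%Δp = (608.125 − 695) / 695 × 100 = -12.5%.

-12.5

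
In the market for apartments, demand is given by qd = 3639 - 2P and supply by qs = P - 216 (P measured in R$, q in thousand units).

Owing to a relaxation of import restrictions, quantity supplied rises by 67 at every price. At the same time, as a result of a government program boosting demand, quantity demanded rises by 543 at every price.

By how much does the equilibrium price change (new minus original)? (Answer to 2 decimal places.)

Initially, 3639 - 2P = P - 216, so 3855 = 3P and P = 1285, q = 1069.
With the change applied: demand qd = 4182 - 2P, supply qs = P - 149.
Setting them equal: 4182 - 2P = P - 149 → 4331 = 3P, so P = 4331/3 ≈ 1443.6667 and q = 3884/3 ≈ 1294.6667.
ΔP = 1443.6667 − 1285 = +158.67.

+158.67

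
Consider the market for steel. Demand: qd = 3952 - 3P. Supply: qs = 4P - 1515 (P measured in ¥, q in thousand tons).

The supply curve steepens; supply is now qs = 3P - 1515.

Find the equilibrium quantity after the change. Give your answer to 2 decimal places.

Initially, 3952 - 3P = 4P - 1515, so 5467 = 7P and P = 781, q = 1609.
After the shift, demand is qd = 3952 - 3P and supply is qs = 3P - 1515.
Clearing the new market: 3952 - 3P = 3P - 1515, so P = 5467/6 ≈ 911.1667 and q = 1218.5.

1218.50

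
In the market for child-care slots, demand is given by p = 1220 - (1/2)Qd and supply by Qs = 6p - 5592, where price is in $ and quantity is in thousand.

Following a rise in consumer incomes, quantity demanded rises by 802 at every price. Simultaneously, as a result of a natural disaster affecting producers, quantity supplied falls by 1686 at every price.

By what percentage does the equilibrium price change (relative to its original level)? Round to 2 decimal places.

Before the shock: 2440 - 2p = 6p - 5592 ⇒ 8032 = 8p ⇒ p = 1004, Q = 432.
After the shift, demand is Qd = 3242 - 2p and supply is Qs = 6p - 7278.
New equilibrium: 3242 - 2p = 6p - 7278 ⇒ 10520 = 8p ⇒ p = 1315, Q = 612.
%Δp = (1315 − 1004) / 1004 × 100 = +30.98%.

+30.98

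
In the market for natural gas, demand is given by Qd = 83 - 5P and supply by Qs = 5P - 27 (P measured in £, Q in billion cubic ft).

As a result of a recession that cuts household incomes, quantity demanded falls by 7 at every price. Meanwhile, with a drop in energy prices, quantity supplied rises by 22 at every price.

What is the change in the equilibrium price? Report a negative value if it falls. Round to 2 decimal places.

Solve the original market: 83 - 5P = 5P - 27, hence P = 11 and Q = 28.
After the shift, demand is Qd = 76 - 5P and supply is Qs = 5P - 5.
Clearing the new market: 76 - 5P = 5P - 5, so P = 8.1 and Q = 35.5.
ΔP = 8.1 − 11 = -2.90.

-2.90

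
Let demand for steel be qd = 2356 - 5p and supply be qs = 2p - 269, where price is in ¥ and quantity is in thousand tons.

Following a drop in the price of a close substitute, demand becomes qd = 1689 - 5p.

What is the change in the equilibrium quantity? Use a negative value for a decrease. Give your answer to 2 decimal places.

-190.57

Solve the original market: 2356 - 5p = 2p - 269, hence p = 375 and q = 481.
After the shift, demand is qd = 1689 - 5p and supply is qs = 2p - 269.
New equilibrium: 1689 - 5p = 2p - 269 ⇒ 1958 = 7p ⇒ p = 1958/7 ≈ 279.7143, q = 2033/7 ≈ 290.4286.
Δq = 290.4286 − 481 = -190.57.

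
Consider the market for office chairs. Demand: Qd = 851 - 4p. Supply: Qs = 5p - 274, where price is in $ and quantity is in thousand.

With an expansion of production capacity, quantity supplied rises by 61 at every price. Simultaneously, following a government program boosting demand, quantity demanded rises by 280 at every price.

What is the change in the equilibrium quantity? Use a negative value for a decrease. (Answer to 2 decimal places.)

Initially, 851 - 4p = 5p - 274, so 1125 = 9p and p = 125, Q = 351.
The new curves are Qd = 1131 - 4p (demand) and Qs = 5p - 213 (supply).
Equate the new curves: 1131 - 4p = 5p - 213, giving 1344 = 9p, p = 448/3 ≈ 149.3333, Q = 1601/3 ≈ 533.6667.
ΔQ = 533.6667 − 351 = +182.67.

+182.67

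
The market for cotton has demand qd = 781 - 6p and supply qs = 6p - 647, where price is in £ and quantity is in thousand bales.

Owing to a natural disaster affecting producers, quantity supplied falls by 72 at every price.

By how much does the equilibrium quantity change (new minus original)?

Initially, 781 - 6p = 6p - 647, so 1428 = 12p and p = 119, q = 67.
After the shift, demand is qd = 781 - 6p and supply is qs = 6p - 719.
Setting them equal: 781 - 6p = 6p - 719 → 1500 = 12p, so p = 125 and q = 31.
Δq = 31 − 67 = -36.

-36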